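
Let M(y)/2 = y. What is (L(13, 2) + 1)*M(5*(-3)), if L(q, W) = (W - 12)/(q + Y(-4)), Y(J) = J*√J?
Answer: -3090/233 + 2400*I/233 ≈ -13.262 + 10.3*I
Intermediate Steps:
Y(J) = J^(3/2)
M(y) = 2*y
L(q, W) = (-12 + W)/(q - 8*I) (L(q, W) = (W - 12)/(q + (-4)^(3/2)) = (-12 + W)/(q - 8*I))
(L(13, 2) + 1)*M(5*(-3)) = ((-12 + 2)/(13 - 8*I) + 1)*(2*(5*(-3))) = (((13 + 8*I)/233)*(-10) + 1)*(2*(-15)) = (-10*(13 + 8*I)/233 + 1)*(-30) = (1 - 10*(13 + 8*I)/233)*(-30) = -30 + 300*(13 + 8*I)/233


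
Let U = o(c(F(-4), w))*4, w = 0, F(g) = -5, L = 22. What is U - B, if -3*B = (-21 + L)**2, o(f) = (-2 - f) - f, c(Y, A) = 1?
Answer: -47/3 ≈ -15.667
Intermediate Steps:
o(f) = -2 - 2*f
B = -1/3 (B = -(-21 + 22)**2/3 = -1/3*1**2 = -1/3*1 = -1/3 ≈ -0.33333)
U = -16 (U = (-2 - 2*1)*4 = (-2 - 2)*4 = -4*4 = -16)
U - B = -16 - 1*(-1/3) = -16 + 1/3 = -47/3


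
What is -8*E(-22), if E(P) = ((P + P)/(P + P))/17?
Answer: -8/17 ≈ -0.47059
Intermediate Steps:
E(P) = 1/17 (E(P) = ((2*P)/((2*P)))*(1/17) = ((2*P)*(1/(2*P)))*(1/17) = 1*(1/17) = 1/17)
-8*E(-22) = -8*1/17 = -8/17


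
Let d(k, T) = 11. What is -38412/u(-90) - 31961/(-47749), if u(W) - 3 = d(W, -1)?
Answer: -916843567/334243 ≈ -2743.0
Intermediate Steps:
u(W) = 14 (u(W) = 3 + 11 = 14)
-38412/u(-90) - 31961/(-47749) = -38412/14 - 31961/(-47749) = -38412*1/14 - 31961*(-1/47749) = -19206/7 + 31961/47749 = -916843567/334243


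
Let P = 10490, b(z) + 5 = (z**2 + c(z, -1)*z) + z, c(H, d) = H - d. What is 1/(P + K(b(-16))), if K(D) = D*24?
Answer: 1/21890 ≈ 4.5683e-5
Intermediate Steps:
b(z) = -5 + z + z**2 + z*(1 + z) (b(z) = -5 + ((z**2 + (z - 1*(-1))*z) + z) = -5 + ((z**2 + (z + 1)*z) + z) = -5 + ((z**2 + (1 + z)*z) + z) = -5 + ((z**2 + z*(1 + z)) + z) = -5 + (z + z**2 + z*(1 + z)) = -5 + z + z**2 + z*(1 + z))
K(D) = 24*D
1/(P + K(b(-16))) = 1/(10490 + 24*(-5 + 2*(-16) + 2*(-16)**2)) = 1/(10490 + 24*(-5 - 32 + 2*256)) = 1/(10490 + 24*(-5 - 32 + 512)) = 1/(10490 + 24*475) = 1/(10490 + 11400) = 1/21890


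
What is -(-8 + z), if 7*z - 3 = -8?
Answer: 61/7 ≈ 8.7143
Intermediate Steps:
z = -5/7 (z = 3/7 + (⅐)*(-8) = 3/7 - 8/7 = -5/7 ≈ -0.71429)
-(-8 + z) = -(-8 - 5/7) = -1*(-61/7) = 61/7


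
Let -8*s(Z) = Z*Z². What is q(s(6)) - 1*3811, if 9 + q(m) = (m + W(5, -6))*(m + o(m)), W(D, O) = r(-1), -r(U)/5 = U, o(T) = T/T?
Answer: -3248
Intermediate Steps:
o(T) = 1
s(Z) = -Z³/8 (s(Z) = -Z*Z²/8 = -Z³/8)
r(U) = -5*U
W(D, O) = 5 (W(D, O) = -5*(-1) = 5)
q(m) = -9 + (1 + m)*(5 + m) (q(m) = -9 + (m + 5)*(m + 1) = -9 + (5 + m)*(1 + m) = -9 + (1 + m)*(5 + m))
q(s(6)) - 1*3811 = (-4 + (-⅛*6³)² + 6*(-⅛*6³)) - 1*3811 = (-4 + (-⅛*216)² + 6*(-⅛*216)) - 3811 = (-4 + (-27)² + 6*(-27)) - 3811 = (-4 + 729 - 162) - 3811 = 563 - 3811 = -3248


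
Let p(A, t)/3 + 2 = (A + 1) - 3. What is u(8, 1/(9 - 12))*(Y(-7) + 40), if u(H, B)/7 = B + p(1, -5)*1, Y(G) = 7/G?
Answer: -2548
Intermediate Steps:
p(A, t) = -12 + 3*A (p(A, t) = -6 + 3*((A + 1) - 3) = -6 + 3*((1 + A) - 3) = -6 + 3*(-2 + A) = -6 + (-6 + 3*A) = -12 + 3*A)
u(H, B) = -63 + 7*B (u(H, B) = 7*(B + (-12 + 3*1)*1) = 7*(B + (-12 + 3)*1) = 7*(B - 9*1) = 7*(B - 9) = 7*(-9 + B) = -63 + 7*B)
u(8, 1/(9 - 12))*(Y(-7) + 40) = (-63 + 7/(9 - 12))*(7/(-7) + 40) = (-63 + 7/(-3))*(7*(-1/7) + 40) = (-63 + 7*(-1/3))*(-1 + 40) = (-63 - 7/3)*39 = -196/3*39 = -2548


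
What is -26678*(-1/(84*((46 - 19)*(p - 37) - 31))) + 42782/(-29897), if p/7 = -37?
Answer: -2116410785/1439181786 ≈ -1.4706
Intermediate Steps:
p = -259 (p = 7*(-37) = -259)
-26678*(-1/(84*((46 - 19)*(p - 37) - 31))) + 42782/(-29897) = -26678*(-1/(84*((46 - 19)*(-259 - 37) - 31))) + 42782/(-29897) = -26678*(-1/(84*(27*(-296) - 31))) + 42782*(-1/29897) = -26678*(-1/(84*(-7992 - 31))) - 42782/29897 = -26678/((-8023*(-84))) - 42782/29897 = -26678/673932 - 42782/29897 = -26678*1/673932 - 42782/29897 = -13339/336966 - 42782/29897 = -2116410785/1439181786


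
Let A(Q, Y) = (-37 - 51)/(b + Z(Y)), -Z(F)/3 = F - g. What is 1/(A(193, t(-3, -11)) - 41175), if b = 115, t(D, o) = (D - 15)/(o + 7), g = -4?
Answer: -179/7370501 ≈ -2.4286e-5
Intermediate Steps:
t(D, o) = (-15 + D)/(7 + o)
Z(F) = -12 - 3*F (Z(F) = -3*(F - 1*(-4)) = -3*(F + 4) = -3*(4 + F) = -12 - 3*F)
A(Q, Y) = -88/(103 - 3*Y) (A(Q, Y) = (-37 - 51)/(115 + (-12 - 3*Y)) = -88/(103 - 3*Y))
1/(A(193, t(-3, -11)) - 41175) = 1/(88/(-103 + 3*((-15 - 3)/(7 - 11))) - 41175) = 1/(88/(-103 + 3*(-18/(-4))) - 41175) = 1/(88/(-103 + 3*(-¼*(-18))) - 41175) = 1/(88/(-103 + 3*(9/2)) - 41175) = 1/(88/(-103 + 27/2) - 41175) = 1/(88/(-179/2) - 41175) = 1/(88*(-2/179) - 41175) = 1/(-176/179 - 41175) = 1/(-7370501/179) = -179/7370501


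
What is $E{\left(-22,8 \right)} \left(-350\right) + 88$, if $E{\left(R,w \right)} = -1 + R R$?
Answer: $-168962$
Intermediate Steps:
$E{\left(R,w \right)} = -1 + R^{2}$
$E{\left(-22,8 \right)} \left(-350\right) + 88 = \left(-1 + \left(-22\right)^{2}\right) \left(-350\right) + 88 = \left(-1 + 484\right) \left(-350\right) + 88 = 483 \left(-350\right) + 88 = -169050 + 88 = -168962$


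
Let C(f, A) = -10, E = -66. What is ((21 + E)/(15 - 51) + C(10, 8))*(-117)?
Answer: 4095/4 ≈ 1023.8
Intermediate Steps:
((21 + E)/(15 - 51) + C(10, 8))*(-117) = ((21 - 66)/(15 - 51) - 10)*(-117) = (-45/(-36) - 10)*(-117) = (-45*(-1/36) - 10)*(-117) = (5/4 - 10)*(-117) = -35/4*(-117) = 4095/4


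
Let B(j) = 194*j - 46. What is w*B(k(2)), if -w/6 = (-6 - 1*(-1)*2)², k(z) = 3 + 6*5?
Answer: -610176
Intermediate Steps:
k(z) = 33 (k(z) = 3 + 30 = 33)
B(j) = -46 + 194*j
w = -96 (w = -6*(-6 - 1*(-1)*2)² = -6*(-6 + 1*2)² = -6*(-6 + 2)² = -6*(-4)² = -6*16 = -96)
w*B(k(2)) = -96*(-46 + 194*33) = -96*(-46 + 6402) = -96*6356 = -610176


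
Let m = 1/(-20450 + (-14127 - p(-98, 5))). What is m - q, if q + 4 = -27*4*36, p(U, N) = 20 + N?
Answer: 134670983/34602 ≈ 3892.0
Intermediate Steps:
q = -3892 (q = -4 - 27*4*36 = -4 - 108*36 = -4 - 3888 = -3892)
m = -1/34602 (m = 1/(-20450 + (-14127 - (20 + 5))) = 1/(-20450 + (-14127 - 1*25)) = 1/(-20450 + (-14127 - 25)) = 1/(-20450 - 14152) = 1/(-34602) = -1/34602 ≈ -2.8900e-5)
m - q = -1/34602 - 1*(-3892) = -1/34602 + 3892 = 134670983/34602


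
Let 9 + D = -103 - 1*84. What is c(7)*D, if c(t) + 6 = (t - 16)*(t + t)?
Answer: 25872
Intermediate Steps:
D = -196 (D = -9 + (-103 - 1*84) = -9 + (-103 - 84) = -9 - 187 = -196)
c(t) = -6 + 2*t*(-16 + t) (c(t) = -6 + (t - 16)*(t + t) = -6 + (-16 + t)*(2*t) = -6 + 2*t*(-16 + t))
c(7)*D = (-6 - 32*7 + 2*7**2)*(-196) = (-6 - 224 + 2*49)*(-196) = (-6 - 224 + 98)*(-196) = -132*(-196) = 25872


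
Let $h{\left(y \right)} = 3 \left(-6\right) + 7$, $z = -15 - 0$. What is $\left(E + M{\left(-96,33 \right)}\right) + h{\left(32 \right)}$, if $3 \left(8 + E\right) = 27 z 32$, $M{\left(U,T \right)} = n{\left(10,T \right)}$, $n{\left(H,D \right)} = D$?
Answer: $-4306$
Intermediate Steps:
$z = -15$ ($z = -15 + 0 = -15$)
$M{\left(U,T \right)} = T$
$h{\left(y \right)} = -11$ ($h{\left(y \right)} = -18 + 7 = -11$)
$E = -4328$ ($E = -8 + \frac{27 \left(-15\right) 32}{3} = -8 + \frac{\left(-405\right) 32}{3} = -8 + \frac{1}{3} \left(-12960\right) = -8 - 4320 = -4328$)
$\left(E + M{\left(-96,33 \right)}\right) + h{\left(32 \right)} = \left(-4328 + 33\right) - 11 = -4295 - 11 = -4306$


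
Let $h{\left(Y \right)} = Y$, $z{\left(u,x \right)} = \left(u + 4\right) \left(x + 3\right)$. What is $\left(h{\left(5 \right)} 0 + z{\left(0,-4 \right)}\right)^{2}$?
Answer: $16$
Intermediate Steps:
$z{\left(u,x \right)} = \left(3 + x\right) \left(4 + u\right)$ ($z{\left(u,x \right)} = \left(4 + u\right) \left(3 + x\right) = \left(3 + x\right) \left(4 + u\right)$)
$\left(h{\left(5 \right)} 0 + z{\left(0,-4 \right)}\right)^{2} = \left(5 \cdot 0 + \left(12 + 3 \cdot 0 + 4 \left(-4\right) + 0 \left(-4\right)\right)\right)^{2} = \left(0 + \left(12 + 0 - 16 + 0\right)\right)^{2} = \left(0 - 4\right)^{2} = \left(-4\right)^{2} = 16$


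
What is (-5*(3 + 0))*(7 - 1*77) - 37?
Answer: 1013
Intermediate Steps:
(-5*(3 + 0))*(7 - 1*77) - 37 = (-5*3)*(7 - 77) - 37 = -15*(-70) - 37 = 1050 - 37 = 1013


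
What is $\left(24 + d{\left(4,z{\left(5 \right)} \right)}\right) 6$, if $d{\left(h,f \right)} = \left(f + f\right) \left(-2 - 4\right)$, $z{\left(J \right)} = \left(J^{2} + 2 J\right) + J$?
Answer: $-2736$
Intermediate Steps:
$z{\left(J \right)} = J^{2} + 3 J$
$d{\left(h,f \right)} = - 12 f$ ($d{\left(h,f \right)} = 2 f \left(-6\right) = - 12 f$)
$\left(24 + d{\left(4,z{\left(5 \right)} \right)}\right) 6 = \left(24 - 12 \cdot 5 \left(3 + 5\right)\right) 6 = \left(24 - 12 \cdot 5 \cdot 8\right) 6 = \left(24 - 480\right) 6 = \left(-456\right) 6 = -2736$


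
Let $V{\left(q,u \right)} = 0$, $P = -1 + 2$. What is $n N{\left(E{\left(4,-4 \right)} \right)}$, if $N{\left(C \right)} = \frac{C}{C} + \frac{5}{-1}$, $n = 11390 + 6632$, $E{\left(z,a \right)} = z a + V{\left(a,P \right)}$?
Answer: $-72088$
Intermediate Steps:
$P = 1$
$E{\left(z,a \right)} = a z$ ($E{\left(z,a \right)} = z a + 0 = a z + 0 = a z$)
$n = 18022$
$N{\left(C \right)} = -4$ ($N{\left(C \right)} = 1 + 5 \left(-1\right) = 1 - 5 = -4$)
$n N{\left(E{\left(4,-4 \right)} \right)} = 18022 \left(-4\right) = -72088$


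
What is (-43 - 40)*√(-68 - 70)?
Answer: -83*I*√138 ≈ -975.03*I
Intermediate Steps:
(-43 - 40)*√(-68 - 70) = -83*I*√138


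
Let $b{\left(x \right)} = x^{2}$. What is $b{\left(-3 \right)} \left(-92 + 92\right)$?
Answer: $0$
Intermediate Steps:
$b{\left(-3 \right)} \left(-92 + 92\right) = \left(-3\right)^{2} \left(-92 + 92\right) = 9 \cdot 0 = 0$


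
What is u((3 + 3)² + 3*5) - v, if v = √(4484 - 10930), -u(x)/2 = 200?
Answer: -400 - I*√6446 ≈ -400.0 - 80.287*I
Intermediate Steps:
u(x) = -400 (u(x) = -2*200 = -400)
v = I*√6446 (v = √(-6446) = I*√6446 ≈ 80.287*I)
u((3 + 3)² + 3*5) - v = -400 - I*√6446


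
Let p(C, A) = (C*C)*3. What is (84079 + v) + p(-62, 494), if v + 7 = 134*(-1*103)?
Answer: 81802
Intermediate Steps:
v = -13809 (v = -7 + 134*(-1*103) = -7 + 134*(-103) = -7 - 13802 = -13809)
p(C, A) = 3*C² (p(C, A) = C²*3 = 3*C²)
(84079 + v) + p(-62, 494) = (84079 - 13809) + 3*(-62)² = 70270 + 3*3844 = 70270 + 11532 = 81802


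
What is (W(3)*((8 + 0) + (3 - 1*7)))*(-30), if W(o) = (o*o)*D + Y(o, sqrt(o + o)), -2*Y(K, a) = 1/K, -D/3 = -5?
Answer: -16180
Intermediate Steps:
D = 15 (D = -3*(-5) = 15)
Y(K, a) = -1/(2*K)
W(o) = 15*o**2 - 1/(2*o) (W(o) = (o*o)*15 - 1/(2*o) = o**2*15 - 1/(2*o) = 15*o**2 - 1/(2*o))
(W(3)*((8 + 0) + (3 - 1*7)))*(-30) = (((1/2)*(-1 + 30*3**3)/3)*((8 + 0) + (3 - 1*7)))*(-30) = (((1/2)*(1/3)*(-1 + 30*27))*(8 + (3 - 7)))*(-30) = (((1/2)*(1/3)*(-1 + 810))*(8 - 4))*(-30) = (((1/2)*(1/3)*809)*4)*(-30) = ((809/6)*4)*(-30) = (1618/3)*(-30) = -16180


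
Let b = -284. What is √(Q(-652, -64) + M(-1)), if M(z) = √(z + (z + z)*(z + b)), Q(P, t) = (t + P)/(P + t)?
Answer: √(1 + √569) ≈ 4.9854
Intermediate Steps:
Q(P, t) = 1 (Q(P, t) = (P + t)/(P + t) = 1)
M(z) = √(z + 2*z*(-284 + z)) (M(z) = √(z + (z + z)*(z - 284)) = √(z + (2*z)*(-284 + z)) = √(z + 2*z*(-284 + z)))
√(Q(-652, -64) + M(-1)) = √(1 + √(-(-567 + 2*(-1)))) = √(1 + √(-(-567 - 2))) = √(1 + √(-1*(-569))) = √(1 + √569)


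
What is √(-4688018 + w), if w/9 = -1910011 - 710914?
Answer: I*√28276343 ≈ 5317.5*I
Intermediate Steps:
w = -23588325 (w = 9*(-1910011 - 710914) = 9*(-2620925) = -23588325)
√(-4688018 + w) = √(-4688018 - 23588325) = √(-28276343) = I*√28276343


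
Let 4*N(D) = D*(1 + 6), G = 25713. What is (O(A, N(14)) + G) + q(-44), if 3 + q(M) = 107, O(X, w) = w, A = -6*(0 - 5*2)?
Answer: 51683/2 ≈ 25842.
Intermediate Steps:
N(D) = 7*D/4 (N(D) = (D*(1 + 6))/4 = (D*7)/4 = (7*D)/4 = 7*D/4)
A = 60 (A = -6*(0 - 10) = -6*(-10) = 60)
q(M) = 104 (q(M) = -3 + 107 = 104)
(O(A, N(14)) + G) + q(-44) = ((7/4)*14 + 25713) + 104 = (49/2 + 25713) + 104 = 51475/2 + 104 = 51683/2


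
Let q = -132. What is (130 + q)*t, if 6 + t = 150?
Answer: -288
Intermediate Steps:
t = 144 (t = -6 + 150 = 144)
(130 + q)*t = (130 - 132)*144 = -2*144 = -288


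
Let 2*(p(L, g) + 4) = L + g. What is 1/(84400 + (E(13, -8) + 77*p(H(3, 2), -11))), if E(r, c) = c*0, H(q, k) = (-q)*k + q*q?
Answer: 1/83784 ≈ 1.1935e-5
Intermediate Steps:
H(q, k) = q**2 - k*q (H(q, k) = -k*q + q**2 = q**2 - k*q)
p(L, g) = -4 + L/2 + g/2 (p(L, g) = -4 + (L + g)/2 = -4 + (L/2 + g/2) = -4 + L/2 + g/2)
E(r, c) = 0
1/(84400 + (E(13, -8) + 77*p(H(3, 2), -11))) = 1/(84400 + (0 + 77*(-4 + (3*(3 - 1*2))/2 + (1/2)*(-11)))) = 1/(84400 + (0 + 77*(-4 + (3*(3 - 2))/2 - 11/2))) = 1/(84400 + (0 + 77*(-4 + (3*1)/2 - 11/2))) = 1/(84400 + (0 + 77*(-4 + (1/2)*3 - 11/2))) = 1/(84400 + (0 + 77*(-4 + 3/2 - 11/2))) = 1/(84400 + (0 + 77*(-8))) = 1/(84400 + (0 - 616)) = 1/(84400 - 616) = 1/83784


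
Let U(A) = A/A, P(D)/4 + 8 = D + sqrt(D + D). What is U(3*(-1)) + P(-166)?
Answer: -695 + 8*I*sqrt(83) ≈ -695.0 + 72.883*I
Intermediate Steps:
P(D) = -32 + 4*D + 4*sqrt(2)*sqrt(D) (P(D) = -32 + 4*(D + sqrt(D + D)) = -32 + 4*(D + sqrt(2*D)) = -32 + 4*(D + sqrt(2)*sqrt(D)) = -32 + (4*D + 4*sqrt(2)*sqrt(D)) = -32 + 4*D + 4*sqrt(2)*sqrt(D))
U(A) = 1
U(3*(-1)) + P(-166) = 1 + (-32 + 4*(-166) + 4*sqrt(2)*sqrt(-166)) = 1 + (-32 - 664 + 4*sqrt(2)*(I*sqrt(166))) = 1 + (-32 - 664 + 8*I*sqrt(83)) = 1 + (-696 + 8*I*sqrt(83)) = -695 + 8*I*sqrt(83)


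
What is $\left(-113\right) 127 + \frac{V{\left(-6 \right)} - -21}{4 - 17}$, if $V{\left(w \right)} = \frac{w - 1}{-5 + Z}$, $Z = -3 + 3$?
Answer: $- \frac{932927}{65} \approx -14353.0$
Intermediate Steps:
$Z = 0$
$V{\left(w \right)} = \frac{1}{5} - \frac{w}{5}$ ($V{\left(w \right)} = \frac{w - 1}{-5 + 0} = \frac{-1 + w}{-5} = \left(-1 + w\right) \left(- \frac{1}{5}\right) = \frac{1}{5} - \frac{w}{5}$)
$\left(-113\right) 127 + \frac{V{\left(-6 \right)} - -21}{4 - 17} = \left(-113\right) 127 + \frac{\left(\frac{1}{5} - - \frac{6}{5}\right) - -21}{4 - 17} = -14351 + \frac{\left(\frac{1}{5} + \frac{6}{5}\right) + 21}{-13} = -14351 + \left(\frac{7}{5} + 21\right) \left(- \frac{1}{13}\right) = -14351 + \frac{112}{5} \left(- \frac{1}{13}\right) = -14351 - \frac{112}{65} = - \frac{932927}{65}$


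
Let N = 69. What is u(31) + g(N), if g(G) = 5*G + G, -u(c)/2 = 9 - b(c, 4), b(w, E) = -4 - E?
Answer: 380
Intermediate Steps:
u(c) = -34 (u(c) = -2*(9 - (-4 - 1*4)) = -2*(9 - (-4 - 4)) = -2*(9 - 1*(-8)) = -2*(9 + 8) = -2*17 = -34)
g(G) = 6*G
u(31) + g(N) = -34 + 6*69 = -34 + 414 = 380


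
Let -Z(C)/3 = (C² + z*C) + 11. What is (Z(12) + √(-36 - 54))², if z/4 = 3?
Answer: 804519 - 5382*I*√10 ≈ 8.0452e+5 - 17019.0*I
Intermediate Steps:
z = 12 (z = 4*3 = 12)
Z(C) = -33 - 36*C - 3*C² (Z(C) = -3*((C² + 12*C) + 11) = -3*(11 + C² + 12*C) = -33 - 36*C - 3*C²)
(Z(12) + √(-36 - 54))² = ((-33 - 36*12 - 3*12²) + √(-36 - 54))² = ((-33 - 432 - 3*144) + √(-90))² = ((-33 - 432 - 432) + 3*I*√10)² = (-897 + 3*I*√10)²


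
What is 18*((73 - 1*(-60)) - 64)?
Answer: 1242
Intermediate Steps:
18*((73 - 1*(-60)) - 64) = 18*((73 + 60) - 64) = 18*(133 - 64) = 18*69 = 1242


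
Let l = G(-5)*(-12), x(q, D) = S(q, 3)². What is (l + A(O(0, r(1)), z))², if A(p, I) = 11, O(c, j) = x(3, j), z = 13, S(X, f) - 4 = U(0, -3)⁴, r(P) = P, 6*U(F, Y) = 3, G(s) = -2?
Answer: 1225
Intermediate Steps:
U(F, Y) = ½ (U(F, Y) = (⅙)*3 = ½)
S(X, f) = 65/16 (S(X, f) = 4 + (½)⁴ = 4 + 1/16 = 65/16)
x(q, D) = 4225/256 (x(q, D) = (65/16)² = 4225/256)
l = 24 (l = -2*(-12) = 24)
O(c, j) = 4225/256
(l + A(O(0, r(1)), z))² = (24 + 11)² = 35² = 1225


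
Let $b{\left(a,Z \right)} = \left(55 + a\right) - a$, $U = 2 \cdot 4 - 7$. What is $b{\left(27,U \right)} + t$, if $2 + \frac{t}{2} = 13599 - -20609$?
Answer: $68467$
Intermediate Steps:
$U = 1$ ($U = 8 - 7 = 1$)
$b{\left(a,Z \right)} = 55$
$t = 68412$ ($t = -4 + 2 \left(13599 - -20609\right) = -4 + 2 \left(13599 + 20609\right) = -4 + 2 \cdot 34208 = -4 + 68416 = 68412$)
$b{\left(27,U \right)} + t = 55 + 68412 = 68467$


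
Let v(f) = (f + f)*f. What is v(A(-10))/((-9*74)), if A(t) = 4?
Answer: -16/333 ≈ -0.048048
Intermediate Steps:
v(f) = 2*f² (v(f) = (2*f)*f = 2*f²)
v(A(-10))/((-9*74)) = (2*4²)/((-9*74)) = (2*16)/(-666) = 32*(-1/666) = -16/333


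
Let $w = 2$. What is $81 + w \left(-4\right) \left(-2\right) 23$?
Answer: $449$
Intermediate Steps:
$81 + w \left(-4\right) \left(-2\right) 23 = 81 + 2 \left(-4\right) \left(-2\right) 23 = 81 + \left(-8\right) \left(-2\right) 23 = 81 + 16 \cdot 23 = 81 + 368 = 449$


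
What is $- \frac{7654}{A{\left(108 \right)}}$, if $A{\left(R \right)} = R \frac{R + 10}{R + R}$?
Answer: $- \frac{7654}{59} \approx -129.73$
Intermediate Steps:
$A{\left(R \right)} = 5 + \frac{R}{2}$ ($A{\left(R \right)} = R \frac{10 + R}{2 R} = 5 + \frac{R}{2}$)
$- \frac{7654}{A{\left(108 \right)}} = - \frac{7654}{5 + \frac{1}{2} \cdot 108} = - \frac{7654}{5 + 54} = - \frac{7654}{59}$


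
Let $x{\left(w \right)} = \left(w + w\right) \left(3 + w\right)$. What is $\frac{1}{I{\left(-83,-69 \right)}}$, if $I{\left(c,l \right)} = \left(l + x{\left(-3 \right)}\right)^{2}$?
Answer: $\frac{1}{4761} \approx 0.00021004$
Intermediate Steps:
$x{\left(w \right)} = 2 w \left(3 + w\right)$
$I{\left(c,l \right)} = l^{2}$ ($I{\left(c,l \right)} = \left(l + 2 \left(-3\right) \left(3 - 3\right)\right)^{2} = \left(l + 2 \left(-3\right) 0\right)^{2} = \left(l + 0\right)^{2} = l^{2}$)
$\frac{1}{I{\left(-83,-69 \right)}} = \frac{1}{\left(-69\right)^{2}} = \frac{1}{4761}$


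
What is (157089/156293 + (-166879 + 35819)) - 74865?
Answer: -32184478936/156293 ≈ -2.0592e+5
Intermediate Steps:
(157089/156293 + (-166879 + 35819)) - 74865 = (157089*(1/156293) - 131060) - 74865 = (157089/156293 - 131060) - 74865 = -20483603491/156293 - 74865 = -32184478936/156293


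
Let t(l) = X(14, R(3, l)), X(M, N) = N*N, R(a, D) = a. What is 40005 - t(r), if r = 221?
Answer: 39996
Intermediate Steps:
X(M, N) = N²
t(l) = 9 (t(l) = 3² = 9)
40005 - t(r) = 40005 - 1*9 = 40005 - 9 = 39996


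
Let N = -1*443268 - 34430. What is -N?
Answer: 477698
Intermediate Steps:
N = -477698 (N = -443268 - 34430 = -477698)
-N = -1*(-477698) = 477698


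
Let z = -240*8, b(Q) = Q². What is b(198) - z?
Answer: 41124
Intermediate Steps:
z = -1920
b(198) - z = 198² - 1*(-1920) = 39204 + 1920 = 41124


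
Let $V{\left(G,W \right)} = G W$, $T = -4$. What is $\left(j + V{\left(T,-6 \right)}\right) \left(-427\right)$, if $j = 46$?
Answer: $-29890$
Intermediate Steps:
$\left(j + V{\left(T,-6 \right)}\right) \left(-427\right) = \left(46 - -24\right) \left(-427\right) = \left(46 + 24\right) \left(-427\right) = 70 \left(-427\right) = -29890$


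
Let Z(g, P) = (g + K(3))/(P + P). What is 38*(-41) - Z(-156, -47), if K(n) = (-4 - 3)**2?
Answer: -146559/94 ≈ -1559.1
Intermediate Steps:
K(n) = 49 (K(n) = (-7)**2 = 49)
Z(g, P) = (49 + g)/(2*P) (Z(g, P) = (g + 49)/(P + P) = (49 + g)/((2*P)) = (49 + g)*(1/(2*P)) = (49 + g)/(2*P))
38*(-41) - Z(-156, -47) = 38*(-41) - (49 - 156)/(2*(-47)) = -1558 - (-1)*(-107)/(2*47) = -1558 - 1*107/94 = -1558 - 107/94 = -146559/94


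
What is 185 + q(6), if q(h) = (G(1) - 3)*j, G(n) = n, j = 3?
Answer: 179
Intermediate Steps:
q(h) = -6 (q(h) = (1 - 3)*3 = -2*3 = -6)
185 + q(6) = 185 - 6 = 179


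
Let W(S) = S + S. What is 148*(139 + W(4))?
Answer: 21756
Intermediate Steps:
W(S) = 2*S
148*(139 + W(4)) = 148*(139 + 2*4) = 148*(139 + 8) = 148*147 = 21756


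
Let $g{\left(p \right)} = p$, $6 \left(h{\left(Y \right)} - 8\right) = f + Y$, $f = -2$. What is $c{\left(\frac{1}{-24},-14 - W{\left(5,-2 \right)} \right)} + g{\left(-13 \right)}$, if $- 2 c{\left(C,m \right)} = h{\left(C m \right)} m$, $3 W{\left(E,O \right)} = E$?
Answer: $\frac{124177}{2592} \approx 47.908$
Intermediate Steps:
$W{\left(E,O \right)} = \frac{E}{3}$
$h{\left(Y \right)} = \frac{23}{3} + \frac{Y}{6}$ ($h{\left(Y \right)} = 8 + \frac{-2 + Y}{6} = 8 + \left(- \frac{1}{3} + \frac{Y}{6}\right) = \frac{23}{3} + \frac{Y}{6}$)
$c{\left(C,m \right)} = - \frac{m \left(\frac{23}{3} + \frac{C m}{6}\right)}{2}$ ($c{\left(C,m \right)} = - \frac{\left(\frac{23}{3} + \frac{C m}{6}\right) m}{2} = - \frac{m \left(\frac{23}{3} + \frac{C m}{6}\right)}{2}$)
$c{\left(\frac{1}{-24},-14 - W{\left(5,-2 \right)} \right)} + g{\left(-13 \right)} = - \frac{\left(-14 - \frac{1}{3} \cdot 5\right) \left(46 + \frac{-14 - \frac{1}{3} \cdot 5}{-24}\right)}{12} - 13 = - \frac{\left(-14 - \frac{5}{3}\right) \left(46 - \frac{-14 - \frac{5}{3}}{24}\right)}{12} - 13 = \left(- \frac{1}{12}\right) \left(- \frac{47}{3}\right) \left(46 - - \frac{47}{72}\right) - 13 = \left(- \frac{1}{12}\right) \left(- \frac{47}{3}\right) \left(46 + \frac{47}{72}\right) - 13 = \left(- \frac{1}{12}\right) \left(- \frac{47}{3}\right) \frac{3359}{72} - 13 = \frac{157873}{2592} - 13 = \frac{124177}{2592}$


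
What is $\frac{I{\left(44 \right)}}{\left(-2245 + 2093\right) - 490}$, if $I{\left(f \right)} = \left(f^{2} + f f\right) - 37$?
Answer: $- \frac{3835}{642} \approx -5.9735$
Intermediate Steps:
$I{\left(f \right)} = -37 + 2 f^{2}$ ($I{\left(f \right)} = \left(f^{2} + f^{2}\right) - 37 = 2 f^{2} - 37 = -37 + 2 f^{2}$)
$\frac{I{\left(44 \right)}}{\left(-2245 + 2093\right) - 490} = \frac{-37 + 2 \cdot 44^{2}}{\left(-2245 + 2093\right) - 490} = \frac{-37 + 2 \cdot 1936}{-152 - 490} = \frac{-37 + 3872}{-642} = 3835 \left(- \frac{1}{642}\right) = - \frac{3835}{642}$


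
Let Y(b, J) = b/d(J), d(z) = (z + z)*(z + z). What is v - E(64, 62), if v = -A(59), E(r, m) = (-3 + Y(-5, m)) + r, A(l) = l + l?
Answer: -2752299/15376 ≈ -179.00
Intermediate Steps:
A(l) = 2*l
d(z) = 4*z**2 (d(z) = (2*z)*(2*z) = 4*z**2)
Y(b, J) = b/(4*J**2) (Y(b, J) = b/((4*J**2)) = b*(1/(4*J**2)) = b/(4*J**2))
E(r, m) = -3 + r - 5/(4*m**2) (E(r, m) = (-3 + (1/4)*(-5)/m**2) + r = (-3 - 5/(4*m**2)) + r = -3 + r - 5/(4*m**2))
v = -118 (v = -2*59 = -1*118 = -118)
v - E(64, 62) = -118 - (-3 + 64 - 5/4/62**2) = -118 - (-3 + 64 - 5/4*1/3844) = -118 - (-3 + 64 - 5/15376) = -118 - 1*937931/15376 = -118 - 937931/15376 = -2752299/15376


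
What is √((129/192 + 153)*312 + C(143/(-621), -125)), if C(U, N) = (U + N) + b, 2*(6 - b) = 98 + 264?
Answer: √32664920298/828 ≈ 218.28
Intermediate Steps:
b = -175 (b = 6 - (98 + 264)/2 = 6 - ½*362 = 6 - 181 = -175)
C(U, N) = -175 + N + U (C(U, N) = (U + N) - 175 = (N + U) - 175 = -175 + N + U)
√((129/192 + 153)*312 + C(143/(-621), -125)) = √((129/192 + 153)*312 + (-175 - 125 + 143/(-621))) = √((129*(1/192) + 153)*312 + (-175 - 125 + 143*(-1/621))) = √((43/64 + 153)*312 + (-175 - 125 - 143/621)) = √((9835/64)*312 - 186443/621) = √(383565/8 - 186443/621) = √(236702321/4968) = √32664920298/828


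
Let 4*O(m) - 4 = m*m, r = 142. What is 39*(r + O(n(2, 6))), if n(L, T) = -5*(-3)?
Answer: 31083/4 ≈ 7770.8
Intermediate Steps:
n(L, T) = 15
O(m) = 1 + m²/4 (O(m) = 1 + (m*m)/4 = 1 + m²/4)
39*(r + O(n(2, 6))) = 39*(142 + (1 + (¼)*15²)) = 39*(142 + (1 + (¼)*225)) = 39*(142 + (1 + 225/4)) = 39*(142 + 229/4) = 39*(797/4) = 31083/4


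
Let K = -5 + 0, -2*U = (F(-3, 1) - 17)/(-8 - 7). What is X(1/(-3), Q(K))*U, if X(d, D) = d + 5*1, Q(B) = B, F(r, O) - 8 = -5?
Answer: -98/45 ≈ -2.1778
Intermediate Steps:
F(r, O) = 3 (F(r, O) = 8 - 5 = 3)
U = -7/15 (U = -(3 - 17)/(2*(-8 - 7)) = -(-7)/(-15) = -(-7)*(-1)/15 = -½*14/15 = -7/15 ≈ -0.46667)
K = -5
X(d, D) = 5 + d (X(d, D) = d + 5 = 5 + d)
X(1/(-3), Q(K))*U = (5 + 1/(-3))*(-7/15) = (5 - ⅓)*(-7/15) = (14/3)*(-7/15) = -98/45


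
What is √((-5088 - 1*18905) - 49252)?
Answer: I*√73245 ≈ 270.64*I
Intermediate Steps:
√((-5088 - 1*18905) - 49252) = √((-5088 - 18905) - 49252) = √(-23993 - 49252) = √(-73245) = I*√73245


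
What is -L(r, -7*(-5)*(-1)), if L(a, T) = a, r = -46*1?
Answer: 46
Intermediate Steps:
r = -46
-L(r, -7*(-5)*(-1)) = -1*(-46) = 46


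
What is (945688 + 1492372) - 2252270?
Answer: 185790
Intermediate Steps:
(945688 + 1492372) - 2252270 = 2438060 - 2252270 = 185790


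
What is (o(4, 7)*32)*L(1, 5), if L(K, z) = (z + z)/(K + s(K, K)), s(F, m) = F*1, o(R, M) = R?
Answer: 640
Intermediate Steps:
s(F, m) = F
L(K, z) = z/K (L(K, z) = (z + z)/(K + K) = (2*z)/((2*K)) = (2*z)*(1/(2*K)) = z/K)
(o(4, 7)*32)*L(1, 5) = (4*32)*(5/1) = 128*(5*1) = 128*5 = 640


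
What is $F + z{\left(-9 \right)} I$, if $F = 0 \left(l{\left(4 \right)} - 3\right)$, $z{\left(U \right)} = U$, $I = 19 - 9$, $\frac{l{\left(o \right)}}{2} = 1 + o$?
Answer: $-90$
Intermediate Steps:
$l{\left(o \right)} = 2 + 2 o$ ($l{\left(o \right)} = 2 \left(1 + o\right) = 2 + 2 o$)
$I = 10$
$F = 0$ ($F = 0 \left(\left(2 + 2 \cdot 4\right) - 3\right) = 0 \left(\left(2 + 8\right) - 3\right) = 0 \left(10 - 3\right) = 0 \cdot 7 = 0$)
$F + z{\left(-9 \right)} I = 0 - 90 = -90$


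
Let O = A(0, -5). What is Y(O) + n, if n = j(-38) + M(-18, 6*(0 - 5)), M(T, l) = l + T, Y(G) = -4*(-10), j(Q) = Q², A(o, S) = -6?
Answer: 1436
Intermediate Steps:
O = -6
Y(G) = 40
M(T, l) = T + l
n = 1396 (n = (-38)² + (-18 + 6*(0 - 5)) = 1444 + (-18 + 6*(-5)) = 1444 + (-18 - 30) = 1444 - 48 = 1396)
Y(O) + n = 40 + 1396 = 1436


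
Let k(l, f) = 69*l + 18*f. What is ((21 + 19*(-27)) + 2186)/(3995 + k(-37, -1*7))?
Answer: 121/94 ≈ 1.2872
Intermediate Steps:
k(l, f) = 18*f + 69*l
((21 + 19*(-27)) + 2186)/(3995 + k(-37, -1*7)) = ((21 + 19*(-27)) + 2186)/(3995 + (18*(-1*7) + 69*(-37))) = ((21 - 513) + 2186)/(3995 + (18*(-7) - 2553)) = (-492 + 2186)/(3995 + (-126 - 2553)) = 1694/(3995 - 2679) = 1694/1316 = 1694*(1/1316) = 121/94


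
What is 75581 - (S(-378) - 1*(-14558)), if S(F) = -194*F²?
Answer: 27780519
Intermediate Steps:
75581 - (S(-378) - 1*(-14558)) = 75581 - (-194*(-378)² - 1*(-14558)) = 75581 - (-194*142884 + 14558) = 75581 - (-27719496 + 14558) = 75581 - 1*(-27704938) = 75581 + 27704938 = 27780519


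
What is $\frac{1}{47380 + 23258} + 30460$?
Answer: $\frac{2151633481}{70638} \approx 30460.0$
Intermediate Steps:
$\frac{1}{47380 + 23258} + 30460 = \frac{1}{70638} + 30460 = \frac{2151633481}{70638}$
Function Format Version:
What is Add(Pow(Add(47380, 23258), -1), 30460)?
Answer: Rational(2151633481, 70638) ≈ 30460.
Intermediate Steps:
Add(Pow(Add(47380, 23258), -1), 30460) = Add(Pow(70638, -1), 30460) = Add(Rational(1, 70638), 30460) = Rational(2151633481, 70638)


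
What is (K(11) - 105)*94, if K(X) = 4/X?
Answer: -108194/11 ≈ -9835.8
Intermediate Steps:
(K(11) - 105)*94 = (4/11 - 105)*94 = -1151/11*94 = -108194/11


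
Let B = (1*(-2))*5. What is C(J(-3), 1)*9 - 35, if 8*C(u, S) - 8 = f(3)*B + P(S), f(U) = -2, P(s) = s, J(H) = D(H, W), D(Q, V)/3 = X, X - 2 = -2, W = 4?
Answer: -19/8 ≈ -2.3750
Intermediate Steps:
X = 0 (X = 2 - 2 = 0)
D(Q, V) = 0 (D(Q, V) = 3*0 = 0)
J(H) = 0
B = -10 (B = -2*5 = -10)
C(u, S) = 7/2 + S/8 (C(u, S) = 1 + (-2*(-10) + S)/8 = 1 + (20 + S)/8 = 1 + (5/2 + S/8) = 7/2 + S/8)
C(J(-3), 1)*9 - 35 = (7/2 + (⅛)*1)*9 - 35 = (7/2 + ⅛)*9 - 35 = (29/8)*9 - 35 = 261/8 - 35 = -19/8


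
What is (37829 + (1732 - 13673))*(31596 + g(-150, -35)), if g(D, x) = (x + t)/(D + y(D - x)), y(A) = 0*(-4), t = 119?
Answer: 20448568768/25 ≈ 8.1794e+8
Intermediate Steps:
y(A) = 0
g(D, x) = (119 + x)/D (g(D, x) = (x + 119)/(D + 0) = (119 + x)/D)
(37829 + (1732 - 13673))*(31596 + g(-150, -35)) = (37829 + (1732 - 13673))*(31596 + (119 - 35)/(-150)) = (37829 - 11941)*(31596 - 1/150*84) = 25888*(31596 - 14/25) = 25888*(789886/25) = 20448568768/25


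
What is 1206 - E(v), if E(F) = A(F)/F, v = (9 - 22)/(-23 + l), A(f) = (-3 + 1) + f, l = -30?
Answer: 15771/13 ≈ 1213.2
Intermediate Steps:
A(f) = -2 + f
v = 13/53 (v = (9 - 22)/(-23 - 30) = -13/(-53) = -13*(-1/53) = 13/53 ≈ 0.24528)
E(F) = (-2 + F)/F
1206 - E(v) = 1206 - (-2 + 13/53)/13/53 = 1206 - 53*(-93)/(13*53) = 1206 - 1*(-93/13) = 1206 + 93/13 = 15771/13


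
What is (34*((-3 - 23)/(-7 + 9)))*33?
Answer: -14586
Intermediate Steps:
(34*((-3 - 23)/(-7 + 9)))*33 = (34*(-26/2))*33 = (34*(-26*½))*33 = (34*(-13))*33 = -442*33 = -14586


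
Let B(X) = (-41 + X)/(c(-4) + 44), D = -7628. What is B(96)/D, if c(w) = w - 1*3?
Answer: -55/282236 ≈ -0.00019487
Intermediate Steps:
c(w) = -3 + w (c(w) = w - 3 = -3 + w)
B(X) = -41/37 + X/37 (B(X) = (-41 + X)/((-3 - 4) + 44) = (-41 + X)/(-7 + 44) = (-41 + X)/37 = (-41 + X)*(1/37) = -41/37 + X/37)
B(96)/D = (-41/37 + (1/37)*96)/(-7628) = (-41/37 + 96/37)*(-1/7628) = (55/37)*(-1/7628) = -55/282236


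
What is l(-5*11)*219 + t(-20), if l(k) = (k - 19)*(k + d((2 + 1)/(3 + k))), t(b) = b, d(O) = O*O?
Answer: 1204978193/1352 ≈ 8.9126e+5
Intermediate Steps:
d(O) = O²
l(k) = (-19 + k)*(k + 9/(3 + k)²) (l(k) = (k - 19)*(k + ((2 + 1)/(3 + k))²) = (-19 + k)*(k + (3/(3 + k))²) = (-19 + k)*(k + 9/(3 + k)²))
l(-5*11)*219 + t(-20) = ((-171 + 9*(-5*11) + (-5*11)*(3 - 5*11)²*(-19 - 5*11))/(3 - 5*11)²)*219 - 20 = ((-171 + 9*(-55) - 55*(3 - 55)²*(-19 - 55))/(3 - 55)²)*219 - 20 = ((-171 - 495 - 55*(-52)²*(-74))/(-52)²)*219 - 20 = ((-171 - 495 - 55*2704*(-74))/2704)*219 - 20 = ((-171 - 495 + 11005280)/2704)*219 - 20 = ((1/2704)*11004614)*219 - 20 = (5502307/1352)*219 - 20 = 1205005233/1352 - 20 = 1204978193/1352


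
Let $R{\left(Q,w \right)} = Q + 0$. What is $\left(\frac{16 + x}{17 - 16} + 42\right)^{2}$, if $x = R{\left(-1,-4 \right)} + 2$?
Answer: $3481$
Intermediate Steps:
$R{\left(Q,w \right)} = Q$
$x = 1$ ($x = -1 + 2 = 1$)
$\left(\frac{16 + x}{17 - 16} + 42\right)^{2} = \left(\frac{16 + 1}{17 - 16} + 42\right)^{2} = \left(\frac{17}{1} + 42\right)^{2} = \left(17 \cdot 1 + 42\right)^{2} = \left(17 + 42\right)^{2} = 59^{2} = 3481$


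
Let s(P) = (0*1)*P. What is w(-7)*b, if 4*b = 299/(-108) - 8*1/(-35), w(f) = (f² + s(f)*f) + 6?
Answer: -105611/3024 ≈ -34.924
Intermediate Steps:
s(P) = 0 (s(P) = 0*P = 0)
w(f) = 6 + f² (w(f) = (f² + 0*f) + 6 = (f² + 0) + 6 = f² + 6 = 6 + f²)
b = -9601/15120 (b = (299/(-108) - 8*1/(-35))/4 = (299*(-1/108) - 8*(-1/35))/4 = (-299/108 + 8/35)/4 = (¼)*(-9601/3780) = -9601/15120 ≈ -0.63499)
w(-7)*b = (6 + (-7)²)*(-9601/15120) = (6 + 49)*(-9601/15120) = 55*(-9601/15120) = -105611/3024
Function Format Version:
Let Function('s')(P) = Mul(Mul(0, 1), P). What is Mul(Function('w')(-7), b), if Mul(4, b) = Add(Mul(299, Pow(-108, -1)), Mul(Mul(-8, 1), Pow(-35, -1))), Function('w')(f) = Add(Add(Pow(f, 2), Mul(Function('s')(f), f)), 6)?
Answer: Rational(-105611, 3024) ≈ -34.924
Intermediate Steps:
Function('s')(P) = 0 (Function('s')(P) = Mul(0, P) = 0)
Function('w')(f) = Add(6, Pow(f, 2)) (Function('w')(f) = Add(Add(Pow(f, 2), Mul(0, f)), 6) = Add(Add(Pow(f, 2), 0), 6) = Add(Pow(f, 2), 6) = Add(6, Pow(f, 2)))
b = Rational(-9601, 15120) (b = Mul(Rational(1, 4), Add(Mul(299, Pow(-108, -1)), Mul(Mul(-8, 1), Pow(-35, -1)))) = Mul(Rational(1, 4), Add(Mul(299, Rational(-1, 108)), Mul(-8, Rational(-1, 35)))) = Mul(Rational(1, 4), Add(Rational(-299, 108), Rational(8, 35))) = Mul(Rational(1, 4), Rational(-9601, 3780)) = Rational(-9601, 15120) ≈ -0.63499)
Mul(Function('w')(-7), b) = Mul(Add(6, Pow(-7, 2)), Rational(-9601, 15120)) = Mul(Add(6, 49), Rational(-9601, 15120)) = Mul(55, Rational(-9601, 15120)) = Rational(-105611, 3024)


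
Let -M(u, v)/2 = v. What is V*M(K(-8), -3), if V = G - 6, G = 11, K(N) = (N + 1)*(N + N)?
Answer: 30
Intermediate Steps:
K(N) = 2*N*(1 + N) (K(N) = (1 + N)*(2*N) = 2*N*(1 + N))
M(u, v) = -2*v
V = 5 (V = 11 - 6 = 5)
V*M(K(-8), -3) = 5*(-2*(-3)) = 5*6 = 30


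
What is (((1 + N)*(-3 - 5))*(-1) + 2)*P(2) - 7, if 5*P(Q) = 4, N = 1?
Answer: 37/5 ≈ 7.4000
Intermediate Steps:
P(Q) = ⅘ (P(Q) = (⅕)*4 = ⅘)
(((1 + N)*(-3 - 5))*(-1) + 2)*P(2) - 7 = (((1 + 1)*(-3 - 5))*(-1) + 2)*(⅘) - 7 = ((2*(-8))*(-1) + 2)*(⅘) - 7 = (-16*(-1) + 2)*(⅘) - 7 = (16 + 2)*(⅘) - 7 = 18*(⅘) - 7 = 72/5 - 7 = 37/5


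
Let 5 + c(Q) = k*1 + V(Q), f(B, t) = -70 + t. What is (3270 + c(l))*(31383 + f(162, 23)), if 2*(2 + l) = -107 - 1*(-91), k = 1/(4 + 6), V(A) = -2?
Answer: 511262508/5 ≈ 1.0225e+8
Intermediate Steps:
k = ⅒ (k = 1/10 = ⅒ ≈ 0.10000)
l = -10 (l = -2 + (-107 - 1*(-91))/2 = -2 + (-107 + 91)/2 = -2 + (½)*(-16) = -2 - 8 = -10)
c(Q) = -69/10 (c(Q) = -5 + ((⅒)*1 - 2) = -5 + (⅒ - 2) = -5 - 19/10 = -69/10)
(3270 + c(l))*(31383 + f(162, 23)) = (3270 - 69/10)*(31383 + (-70 + 23)) = 32631*(31383 - 47)/10 = (32631/10)*31336 = 511262508/5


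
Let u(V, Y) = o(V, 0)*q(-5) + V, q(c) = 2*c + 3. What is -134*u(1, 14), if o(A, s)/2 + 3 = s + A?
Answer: -3886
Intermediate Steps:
o(A, s) = -6 + 2*A + 2*s (o(A, s) = -6 + 2*(s + A) = -6 + 2*(A + s) = -6 + (2*A + 2*s) = -6 + 2*A + 2*s)
q(c) = 3 + 2*c
u(V, Y) = 42 - 13*V (u(V, Y) = (-6 + 2*V + 2*0)*(3 + 2*(-5)) + V = (-6 + 2*V + 0)*(3 - 10) + V = (-6 + 2*V)*(-7) + V = (42 - 14*V) + V = 42 - 13*V)
-134*u(1, 14) = -134*(42 - 13*1) = -134*(42 - 13) = -134*29 = -3886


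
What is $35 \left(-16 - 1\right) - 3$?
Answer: $-598$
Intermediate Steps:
$35 \left(-16 - 1\right) - 3 = 35 \left(-17\right) - 3 = -595 - 3 = -598$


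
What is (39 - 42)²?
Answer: 9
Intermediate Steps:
(39 - 42)² = (-3)² = 9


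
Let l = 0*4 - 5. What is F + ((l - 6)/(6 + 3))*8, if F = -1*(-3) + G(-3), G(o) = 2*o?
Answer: -115/9 ≈ -12.778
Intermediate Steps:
l = -5 (l = 0 - 5 = -5)
F = -3 (F = -1*(-3) + 2*(-3) = 3 - 6 = -3)
F + ((l - 6)/(6 + 3))*8 = -3 + ((-5 - 6)/(6 + 3))*8 = -3 - 11/9*8 = -3 - 88/9 = -115/9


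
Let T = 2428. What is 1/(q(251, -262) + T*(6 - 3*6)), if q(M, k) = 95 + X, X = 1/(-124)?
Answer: -124/3601085 ≈ -3.4434e-5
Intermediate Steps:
X = -1/124 ≈ -0.0080645
q(M, k) = 11779/124 (q(M, k) = 95 - 1/124 = 11779/124)
1/(q(251, -262) + T*(6 - 3*6)) = 1/(11779/124 + 2428*(6 - 3*6)) = 1/(11779/124 + 2428*(6 - 18)) = 1/(11779/124 + 2428*(-12)) = 1/(11779/124 - 29136) = 1/(-3601085/124) = -124/3601085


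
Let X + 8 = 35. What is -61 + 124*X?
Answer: 3287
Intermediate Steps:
X = 27 (X = -8 + 35 = 27)
-61 + 124*X = -61 + 124*27 = -61 + 3348 = 3287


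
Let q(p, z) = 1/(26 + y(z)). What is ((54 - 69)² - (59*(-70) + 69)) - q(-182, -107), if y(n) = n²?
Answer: 49181849/11475 ≈ 4286.0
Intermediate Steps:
q(p, z) = 1/(26 + z²)
((54 - 69)² - (59*(-70) + 69)) - q(-182, -107) = ((54 - 69)² - (59*(-70) + 69)) - 1/(26 + (-107)²) = ((-15)² - (-4130 + 69)) - 1/(26 + 11449) = (225 - 1*(-4061)) - 1/11475 = (225 + 4061) - 1*1/11475 = 4286 - 1/11475 = 49181849/11475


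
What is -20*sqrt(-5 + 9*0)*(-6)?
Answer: 120*I*sqrt(5) ≈ 268.33*I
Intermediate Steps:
-20*sqrt(-5 + 9*0)*(-6) = -20*sqrt(-5 + 0)*(-6) = -20*I*sqrt(5)*(-6) = 120*I*sqrt(5)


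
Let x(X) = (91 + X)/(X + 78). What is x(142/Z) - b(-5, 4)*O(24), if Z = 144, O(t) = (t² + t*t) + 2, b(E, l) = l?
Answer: -26244569/5687 ≈ -4614.8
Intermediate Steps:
O(t) = 2 + 2*t² (O(t) = (t² + t²) + 2 = 2*t² + 2 = 2 + 2*t²)
x(X) = (91 + X)/(78 + X)
x(142/Z) - b(-5, 4)*O(24) = (91 + 142/144)/(78 + 142/144) - 4*(2 + 2*24²) = (91 + 142*(1/144))/(78 + 142*(1/144)) - 4*(2 + 2*576) = (91 + 71/72)/(78 + 71/72) - 4*(2 + 1152) = (6623/72)/(5687/72) - 4*1154 = (72/5687)*(6623/72) - 1*4616 = 6623/5687 - 4616 = -26244569/5687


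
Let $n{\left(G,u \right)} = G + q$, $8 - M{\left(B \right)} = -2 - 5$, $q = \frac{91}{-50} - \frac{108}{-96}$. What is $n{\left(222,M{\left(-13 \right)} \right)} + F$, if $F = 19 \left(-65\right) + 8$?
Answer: $- \frac{201139}{200} \approx -1005.7$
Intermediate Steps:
$q = - \frac{139}{200}$ ($q = 91 \left(- \frac{1}{50}\right) - - \frac{9}{8} = - \frac{91}{50} + \frac{9}{8} = - \frac{139}{200} \approx -0.695$)
$M{\left(B \right)} = 15$ ($M{\left(B \right)} = 8 - \left(-2 - 5\right) = 8 - -7 = 8 + 7 = 15$)
$n{\left(G,u \right)} = - \frac{139}{200} + G$ ($n{\left(G,u \right)} = G - \frac{139}{200} = - \frac{139}{200} + G$)
$F = -1227$ ($F = -1235 + 8 = -1227$)
$n{\left(222,M{\left(-13 \right)} \right)} + F = \left(- \frac{139}{200} + 222\right) - 1227 = \frac{44261}{200} - 1227 = - \frac{201139}{200}$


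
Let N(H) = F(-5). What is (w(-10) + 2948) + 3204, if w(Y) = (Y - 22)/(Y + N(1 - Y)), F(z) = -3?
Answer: 80008/13 ≈ 6154.5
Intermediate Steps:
N(H) = -3
w(Y) = (-22 + Y)/(-3 + Y) (w(Y) = (Y - 22)/(Y - 3) = (-22 + Y)/(-3 + Y))
(w(-10) + 2948) + 3204 = ((-22 - 10)/(-3 - 10) + 2948) + 3204 = (-32/(-13) + 2948) + 3204 = (-1/13*(-32) + 2948) + 3204 = (32/13 + 2948) + 3204 = 38356/13 + 3204 = 80008/13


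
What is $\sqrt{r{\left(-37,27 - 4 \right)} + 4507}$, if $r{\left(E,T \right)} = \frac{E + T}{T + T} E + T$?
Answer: $\frac{\sqrt{2402327}}{23} \approx 67.389$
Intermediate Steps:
$r{\left(E,T \right)} = T + \frac{E \left(E + T\right)}{2 T}$ ($r{\left(E,T \right)} = \frac{E + T}{2 T} E + T = \frac{E \left(E + T\right)}{2 T} + T = T + \frac{E \left(E + T\right)}{2 T}$)
$\sqrt{r{\left(-37,27 - 4 \right)} + 4507} = \sqrt{\left(\left(27 - 4\right) + \frac{1}{2} \left(-37\right) + \frac{\left(-37\right)^{2}}{2 \left(27 - 4\right)}\right) + 4507} = \sqrt{\left(23 - \frac{37}{2} + \frac{1}{2} \cdot 1369 \cdot \frac{1}{23}\right) + 4507} = \sqrt{\left(23 - \frac{37}{2} + \frac{1369}{46}\right) + 4507} = \sqrt{\frac{788}{23} + 4507} = \sqrt{\frac{104449}{23}} = \frac{\sqrt{2402327}}{23}$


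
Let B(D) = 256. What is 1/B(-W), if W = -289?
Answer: 1/256 ≈ 0.0039063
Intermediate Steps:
1/B(-W) = 1/256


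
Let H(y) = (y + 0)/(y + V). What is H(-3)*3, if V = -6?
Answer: 1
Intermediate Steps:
H(y) = y/(-6 + y) (H(y) = (y + 0)/(y - 6) = y/(-6 + y))
H(-3)*3 = -3/(-6 - 3)*3 = -3/(-9)*3 = -3*(-⅑)*3 = (⅓)*3 = 1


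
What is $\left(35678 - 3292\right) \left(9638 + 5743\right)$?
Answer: $498129066$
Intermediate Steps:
$\left(35678 - 3292\right) \left(9638 + 5743\right) = 32386 \cdot 15381 = 498129066$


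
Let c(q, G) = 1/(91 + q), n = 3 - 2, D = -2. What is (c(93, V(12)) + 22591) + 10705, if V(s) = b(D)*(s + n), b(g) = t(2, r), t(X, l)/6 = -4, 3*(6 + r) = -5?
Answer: 6126465/184 ≈ 33296.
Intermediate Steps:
r = -23/3 (r = -6 + (⅓)*(-5) = -6 - 5/3 = -23/3 ≈ -7.6667)
t(X, l) = -24 (t(X, l) = 6*(-4) = -24)
b(g) = -24
n = 1
V(s) = -24 - 24*s (V(s) = -24*(s + 1) = -24*(1 + s) = -24 - 24*s)
(c(93, V(12)) + 22591) + 10705 = (1/(91 + 93) + 22591) + 10705 = (1/184 + 22591) + 10705 = 4156745/184 + 10705 = 6126465/184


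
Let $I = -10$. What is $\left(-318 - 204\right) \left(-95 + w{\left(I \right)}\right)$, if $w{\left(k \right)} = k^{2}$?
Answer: $-2610$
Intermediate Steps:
$\left(-318 - 204\right) \left(-95 + w{\left(I \right)}\right) = \left(-318 - 204\right) \left(-95 + \left(-10\right)^{2}\right) = - 522 \left(-95 + 100\right) = \left(-522\right) 5 = -2610$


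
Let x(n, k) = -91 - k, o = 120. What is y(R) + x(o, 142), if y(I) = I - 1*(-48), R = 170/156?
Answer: -14345/78 ≈ -183.91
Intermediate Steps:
R = 85/78 (R = 170*(1/156) = 85/78 ≈ 1.0897)
y(I) = 48 + I (y(I) = I + 48 = 48 + I)
y(R) + x(o, 142) = (48 + 85/78) + (-91 - 1*142) = 3829/78 + (-91 - 142) = 3829/78 - 233 = -14345/78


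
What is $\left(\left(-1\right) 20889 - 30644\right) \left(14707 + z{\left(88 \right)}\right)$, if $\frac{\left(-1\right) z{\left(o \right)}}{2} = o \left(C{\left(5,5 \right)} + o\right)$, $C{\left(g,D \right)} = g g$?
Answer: $266992473$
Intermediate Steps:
$C{\left(g,D \right)} = g^{2}$
$z{\left(o \right)} = - 2 o \left(25 + o\right)$ ($z{\left(o \right)} = - 2 o \left(5^{2} + o\right) = - 2 o \left(25 + o\right)$)
$\left(\left(-1\right) 20889 - 30644\right) \left(14707 + z{\left(88 \right)}\right) = \left(\left(-1\right) 20889 - 30644\right) \left(14707 - 176 \left(25 + 88\right)\right) = \left(-20889 - 30644\right) \left(14707 - 176 \cdot 113\right) = - 51533 \left(14707 - 19888\right) = \left(-51533\right) \left(-5181\right) = 266992473$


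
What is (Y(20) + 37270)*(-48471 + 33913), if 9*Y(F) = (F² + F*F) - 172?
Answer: -4892332364/9 ≈ -5.4359e+8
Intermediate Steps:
Y(F) = -172/9 + 2*F²/9 (Y(F) = ((F² + F*F) - 172)/9 = ((F² + F²) - 172)/9 = (2*F² - 172)/9 = (-172 + 2*F²)/9 = -172/9 + 2*F²/9)
(Y(20) + 37270)*(-48471 + 33913) = ((-172/9 + (2/9)*20²) + 37270)*(-48471 + 33913) = ((-172/9 + (2/9)*400) + 37270)*(-14558) = ((-172/9 + 800/9) + 37270)*(-14558) = (628/9 + 37270)*(-14558) = (336058/9)*(-14558) = -4892332364/9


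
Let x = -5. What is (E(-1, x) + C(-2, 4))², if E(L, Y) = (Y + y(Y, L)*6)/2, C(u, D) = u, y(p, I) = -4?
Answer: 1089/4 ≈ 272.25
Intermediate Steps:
E(L, Y) = -12 + Y/2 (E(L, Y) = (Y - 4*6)/2 = (Y - 24)*(½) = (-24 + Y)*(½) = -12 + Y/2)
(E(-1, x) + C(-2, 4))² = ((-12 + (½)*(-5)) - 2)² = ((-12 - 5/2) - 2)² = (-29/2 - 2)² = (-33/2)² = 1089/4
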